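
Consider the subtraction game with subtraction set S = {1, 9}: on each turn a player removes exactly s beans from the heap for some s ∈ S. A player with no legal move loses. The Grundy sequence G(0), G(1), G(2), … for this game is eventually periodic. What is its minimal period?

2

n :  0  1  2  3  4  5  6  7  8  9 10 11 12 13 14
G :  0  1  0  1  0  1  0  1  0  1  0  1  0  1  0
G(n+2) = G(n) holds for n = 0,…,8 (a full window of length max(S) = 9), so the sequence is purely periodic with period 2.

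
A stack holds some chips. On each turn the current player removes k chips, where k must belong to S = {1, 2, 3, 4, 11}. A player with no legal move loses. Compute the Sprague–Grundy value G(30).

n :  0  1  2  3  4  5  6  7  8  9 10 11 12 13 14 15 16 17 18 19 20 21 22 23 24 25 26 27 28 29 30
G :  0  1  2  3  4  0  1  2  3  4  0  1  2  3  4  0  1  2  3  4  0  1  2  3  4  0  1  2  3  4  0

0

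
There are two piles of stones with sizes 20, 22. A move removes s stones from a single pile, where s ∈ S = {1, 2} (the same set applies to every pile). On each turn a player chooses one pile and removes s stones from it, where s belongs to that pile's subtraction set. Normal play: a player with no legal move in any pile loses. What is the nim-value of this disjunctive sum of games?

All piles use S = {1, 2}:
G(0) = 0
G(1) = mex{0} = 1
G(2) = mex{1,0} = 2
G(3) = mex{2,1} = 0
G(4) = mex{0,2} = 1
G(5) = mex{1,0} = 2
G(6) = mex{2,1} = 0
G(7) = mex{0,2} = 1
G(8) = mex{1,0} = 2
G(9) = mex{2,1} = 0
G(10) = mex{0,2} = 1
G(11) = mex{1,0} = 2
G(12) = mex{2,1} = 0
G(13) = mex{0,2} = 1
G(14) = mex{1,0} = 2
G(15) = mex{2,1} = 0
G(16) = mex{0,2} = 1
G(17) = mex{1,0} = 2
G(18) = mex{2,1} = 0
G(19) = mex{0,2} = 1
G(20) = mex{1,0} = 2
G(21) = mex{2,1} = 0
G(22) = mex{0,2} = 1
Pile A: G(20) = 2.
Pile B: G(22) = 1.
Combined Grundy value = 2 ⊕ 1 = 3.

3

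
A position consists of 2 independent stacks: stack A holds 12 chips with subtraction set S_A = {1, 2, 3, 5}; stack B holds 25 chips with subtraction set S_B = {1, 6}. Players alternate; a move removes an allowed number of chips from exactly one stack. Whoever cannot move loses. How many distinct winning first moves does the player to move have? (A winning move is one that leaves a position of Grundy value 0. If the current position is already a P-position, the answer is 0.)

Stack A, S = {1, 2, 3, 5}:
G(0) = 0
G(1) = mex{0} = 1
G(2) = mex{1,0} = 2
G(3) = mex{2,1,0} = 3
G(4) = mex{3,2,1} = 0
G(5) = mex{0,3,2,0} = 1
G(6) = mex{1,0,3,1} = 2
G(7) = mex{2,1,0,2} = 3
G(8) = mex{3,2,1,3} = 0
G(9) = mex{0,3,2,0} = 1
G(10) = mex{1,0,3,1} = 2
G(11) = mex{2,1,0,2} = 3
G(12) = mex{3,2,1,3} = 0
G_A(12) = 0.
Stack B, S = {1, 6}:
G(0) = 0
G(1) = mex{0} = 1
G(2) = mex{1} = 0
G(3) = mex{0} = 1
G(4) = mex{1} = 0
G(5) = mex{0} = 1
G(6) = mex{1,0} = 2
G(7) = mex{2,1} = 0
G(8) = mex{0,0} = 1
G(9) = mex{1,1} = 0
G(10) = mex{0,0} = 1
G(11) = mex{1,1} = 0
G(12) = mex{0,2} = 1
G(13) = mex{1,0} = 2
G(14) = mex{2,1} = 0
G(15) = mex{0,0} = 1
G(16) = mex{1,1} = 0
G(17) = mex{0,0} = 1
G(18) = mex{1,1} = 0
G(19) = mex{0,2} = 1
G(20) = mex{1,0} = 2
G(21) = mex{2,1} = 0
G(22) = mex{0,0} = 1
G(23) = mex{1,1} = 0
G(24) = mex{0,0} = 1
G(25) = mex{1,1} = 0
G_B(25) = 0.
Combined Grundy value = 0 ⊕ 0 = 0.
A winning move leaves total XOR = 0, i.e. changes one component's Grundy value g to g ⊕ X where X is the current total.
Stack A: target g' = 0⊕0 = 0, but every legal move changes the Grundy value (mex property), so 0 moves.
Stack B: target g' = 0⊕0 = 0, but every legal move changes the Grundy value (mex property), so 0 moves.

0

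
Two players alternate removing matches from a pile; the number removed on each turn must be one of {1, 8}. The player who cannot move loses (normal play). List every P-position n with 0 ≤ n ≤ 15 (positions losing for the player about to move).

0, 2, 4, 6, 9, 11, 13, 15

n :  0  1  2  3  4  5  6  7  8  9 10 11 12 13 14 15
G :  0  1  0  1  0  1  0  1  2  0  1  0  1  0  1  0
P-positions are exactly the n with G(n) = 0.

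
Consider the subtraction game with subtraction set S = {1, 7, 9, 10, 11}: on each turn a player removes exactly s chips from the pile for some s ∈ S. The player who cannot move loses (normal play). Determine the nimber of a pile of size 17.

G(0) = 0
G(1) = mex{0} = 1
G(2) = mex{1} = 0
G(3) = mex{0} = 1
G(4) = mex{1} = 0
G(5) = mex{0} = 1
G(6) = mex{1} = 0
G(7) = mex{0,0} = 1
G(8) = mex{1,1} = 0
G(9) = mex{0,0,0} = 1
G(10) = mex{1,1,1,0} = 2
G(11) = mex{2,0,0,1,0} = 3
G(12) = mex{3,1,1,0,1} = 2
G(13) = mex{2,0,0,1,0} = 3
G(14) = mex{3,1,1,0,1} = 2
G(15) = mex{2,0,0,1,0} = 3
G(16) = mex{3,1,1,0,1} = 2
G(17) = mex{2,2,0,1,0} = 3

3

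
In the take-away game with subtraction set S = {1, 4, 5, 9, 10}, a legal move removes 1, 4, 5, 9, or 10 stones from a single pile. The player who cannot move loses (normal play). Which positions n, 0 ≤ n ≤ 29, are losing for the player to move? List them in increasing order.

0, 2, 8, 14, 16, 22, 28

n :  0  1  2  3  4  5  6  7  8  9 10 11 12 13 14 15 16 17 18 19 20 21 22 23 24 25 26 27 28 29
G :  0  1  0  1  2  3  2  3  0  1  4  5  2  3  0  1  0  1  2  3  2  3  0  1  4  5  2  3  0  1
P-positions are exactly the n with G(n) = 0.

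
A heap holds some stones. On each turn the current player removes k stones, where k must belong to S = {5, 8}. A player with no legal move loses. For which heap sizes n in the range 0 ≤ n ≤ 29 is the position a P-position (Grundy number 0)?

0, 1, 2, 3, 4, 13, 14, 15, 16, 17, 26, 27, 28, 29

n :  0  1  2  3  4  5  6  7  8  9 10 11 12 13 14 15 16 17 18 19 20 21 22 23 24 25 26 27 28 29
G :  0  0  0  0  0  1  1  1  1  1  2  2  2  0  0  0  0  0  1  1  1  1  1  2  2  2  0  0  0  0
P-positions are exactly the n with G(n) = 0.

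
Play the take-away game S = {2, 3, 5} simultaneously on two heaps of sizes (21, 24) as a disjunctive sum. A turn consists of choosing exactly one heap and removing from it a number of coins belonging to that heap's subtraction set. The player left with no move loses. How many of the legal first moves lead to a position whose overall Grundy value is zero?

3

All heaps use S = {2, 3, 5}:
n :  0  1  2  3  4  5  6  7  8  9 10 11 12 13 14 15 16 17 18 19 20 21 22 23 24
G :  0  0  1  1  2  2  3  0  0  1  1  2  2  3  0  0  1  1  2  2  3  0  0  1  1
Heap A: G(21) = 0.
Heap B: G(24) = 1.
Combined Grundy value = 0 ⊕ 1 = 1.
A winning move leaves total XOR = 0, i.e. changes one component's Grundy value g to g ⊕ X where X is the current total.
Heap A: need g' = 0⊕1 = 1. Options: 21−2→G=2, 21−3→G=2, 21−5→G=1. Hits: 1.
Heap B: need g' = 1⊕1 = 0. Options: 24−2→G=0, 24−3→G=0, 24−5→G=2. Hits: 2.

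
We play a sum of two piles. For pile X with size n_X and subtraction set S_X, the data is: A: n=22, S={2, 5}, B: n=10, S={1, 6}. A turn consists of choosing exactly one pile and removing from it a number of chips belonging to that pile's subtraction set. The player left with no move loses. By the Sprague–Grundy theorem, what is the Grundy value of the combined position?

Pile A, S = {2, 5}:
G(0) = 0
G(1) = mex{} = 0
G(2) = mex{0} = 1
G(3) = mex{0} = 1
G(4) = mex{1} = 0
G(5) = mex{1,0} = 2
G(6) = mex{0,0} = 1
G(7) = mex{2,1} = 0
G(8) = mex{1,1} = 0
G(9) = mex{0,0} = 1
G(10) = mex{0,2} = 1
G(11) = mex{1,1} = 0
G(12) = mex{1,0} = 2
G(13) = mex{0,0} = 1
G(14) = mex{2,1} = 0
G(15) = mex{1,1} = 0
G(16) = mex{0,0} = 1
G(17) = mex{0,2} = 1
G(18) = mex{1,1} = 0
G(19) = mex{1,0} = 2
G(20) = mex{0,0} = 1
G(21) = mex{2,1} = 0
G(22) = mex{1,1} = 0
G_A(22) = 0.
Pile B, S = {1, 6}:
n :  0  1  2  3  4  5  6  7  8  9 10
G :  0  1  0  1  0  1  2  0  1  0  1
G_B(10) = 1.
Combined Grundy value = 0 ⊕ 1 = 1.

1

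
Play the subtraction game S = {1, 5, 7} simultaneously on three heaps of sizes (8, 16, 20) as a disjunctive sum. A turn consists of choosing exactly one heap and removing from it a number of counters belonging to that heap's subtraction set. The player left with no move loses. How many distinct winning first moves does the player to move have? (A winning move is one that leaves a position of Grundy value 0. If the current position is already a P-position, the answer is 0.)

0

All heaps use S = {1, 5, 7}:
n :  0  1  2  3  4  5  6  7  8  9 10 11 12 13 14 15 16 17 18 19 20
G :  0  1  0  1  0  1  0  1  0  1  0  1  0  1  0  1  0  1  0  1  0
Heap A: G(8) = 0.
Heap B: G(16) = 0.
Heap C: G(20) = 0.
Combined Grundy value = 0 ⊕ 0 ⊕ 0 = 0.
A winning move leaves total XOR = 0, i.e. changes one component's Grundy value g to g ⊕ X where X is the current total.
Heap A: target g' = 0⊕0 = 0, but every legal move changes the Grundy value (mex property), so 0 moves.
Heap B: target g' = 0⊕0 = 0, but every legal move changes the Grundy value (mex property), so 0 moves.
Heap C: target g' = 0⊕0 = 0, but every legal move changes the Grundy value (mex property), so 0 moves.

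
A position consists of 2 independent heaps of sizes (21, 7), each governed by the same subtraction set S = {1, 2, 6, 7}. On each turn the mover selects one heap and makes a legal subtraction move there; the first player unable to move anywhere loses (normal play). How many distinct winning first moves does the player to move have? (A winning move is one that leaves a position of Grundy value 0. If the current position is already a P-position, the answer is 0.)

All heaps use S = {1, 2, 6, 7}:
G(0) = 0
G(1) = mex{0} = 1
G(2) = mex{1,0} = 2
G(3) = mex{2,1} = 0
G(4) = mex{0,2} = 1
G(5) = mex{1,0} = 2
G(6) = mex{2,1,0} = 3
G(7) = mex{3,2,1,0} = 4
G(8) = mex{4,3,2,1} = 0
G(9) = mex{0,4,0,2} = 1
G(10) = mex{1,0,1,0} = 2
G(11) = mex{2,1,2,1} = 0
G(12) = mex{0,2,3,2} = 1
G(13) = mex{1,0,4,3} = 2
G(14) = mex{2,1,0,4} = 3
G(15) = mex{3,2,1,0} = 4
G(16) = mex{4,3,2,1} = 0
G(17) = mex{0,4,0,2} = 1
G(18) = mex{1,0,1,0} = 2
G(19) = mex{2,1,2,1} = 0
G(20) = mex{0,2,3,2} = 1
G(21) = mex{1,0,4,3} = 2
Heap A: G(21) = 2.
Heap B: G(7) = 4.
Combined Grundy value = 2 ⊕ 4 = 6.
A winning move leaves total XOR = 0, i.e. changes one component's Grundy value g to g ⊕ X where X is the current total.
Heap A: need g' = 2⊕6 = 4. Options: 21−1→G=1, 21−2→G=0, 21−6→G=4, 21−7→G=3. Hits: 1.
Heap B: need g' = 4⊕6 = 2. Options: 7−1→G=3, 7−2→G=2, 7−6→G=1, 7−7→G=0. Hits: 1.

2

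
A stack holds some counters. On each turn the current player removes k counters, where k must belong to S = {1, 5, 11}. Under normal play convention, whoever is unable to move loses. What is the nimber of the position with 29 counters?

n :  0  1  2  3  4  5  6  7  8  9 10 11 12 13 14 15 16 17 18 19 20 21 22 23 24 25 26 27 28 29
G :  0  1  0  1  0  1  0  1  0  1  0  1  0  1  0  1  0  1  0  1  0  1  0  1  0  1  0  1  0  1

1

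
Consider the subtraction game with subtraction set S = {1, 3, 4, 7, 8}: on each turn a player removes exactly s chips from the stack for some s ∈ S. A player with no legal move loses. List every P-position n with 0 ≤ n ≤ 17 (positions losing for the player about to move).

0, 2, 11, 13

G(0) = 0
G(1) = mex{0} = 1
G(2) = mex{1} = 0
G(3) = mex{0,0} = 1
G(4) = mex{1,1,0} = 2
G(5) = mex{2,0,1} = 3
G(6) = mex{3,1,0} = 2
G(7) = mex{2,2,1,0} = 3
G(8) = mex{3,3,2,1,0} = 4
G(9) = mex{4,2,3,0,1} = 5
G(10) = mex{5,3,2,1,0} = 4
G(11) = mex{4,4,3,2,1} = 0
G(12) = mex{0,5,4,3,2} = 1
G(13) = mex{1,4,5,2,3} = 0
G(14) = mex{0,0,4,3,2} = 1
G(15) = mex{1,1,0,4,3} = 2
G(16) = mex{2,0,1,5,4} = 3
G(17) = mex{3,1,0,4,5} = 2
P-positions are exactly the n with G(n) = 0.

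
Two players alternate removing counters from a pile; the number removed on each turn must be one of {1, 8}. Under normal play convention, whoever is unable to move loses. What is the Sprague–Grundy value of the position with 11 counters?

n :  0  1  2  3  4  5  6  7  8  9 10 11
G :  0  1  0  1  0  1  0  1  2  0  1  0

0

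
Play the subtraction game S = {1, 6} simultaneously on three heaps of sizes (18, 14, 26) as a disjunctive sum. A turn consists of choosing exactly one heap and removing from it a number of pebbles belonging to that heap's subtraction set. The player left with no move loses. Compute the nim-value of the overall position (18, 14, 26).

1

All heaps use S = {1, 6}:
G(0) = 0
G(1) = mex{0} = 1
G(2) = mex{1} = 0
G(3) = mex{0} = 1
G(4) = mex{1} = 0
G(5) = mex{0} = 1
G(6) = mex{1,0} = 2
G(7) = mex{2,1} = 0
G(8) = mex{0,0} = 1
G(9) = mex{1,1} = 0
G(10) = mex{0,0} = 1
G(11) = mex{1,1} = 0
G(12) = mex{0,2} = 1
G(13) = mex{1,0} = 2
G(14) = mex{2,1} = 0
G(15) = mex{0,0} = 1
G(16) = mex{1,1} = 0
G(17) = mex{0,0} = 1
G(18) = mex{1,1} = 0
G(19) = mex{0,2} = 1
G(20) = mex{1,0} = 2
G(21) = mex{2,1} = 0
G(22) = mex{0,0} = 1
G(23) = mex{1,1} = 0
G(24) = mex{0,0} = 1
G(25) = mex{1,1} = 0
G(26) = mex{0,2} = 1
Heap A: G(18) = 0.
Heap B: G(14) = 0.
Heap C: G(26) = 1.
Combined Grundy value = 0 ⊕ 0 ⊕ 1 = 1.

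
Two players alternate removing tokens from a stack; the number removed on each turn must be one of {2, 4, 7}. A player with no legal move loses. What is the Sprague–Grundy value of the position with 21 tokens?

G(0) = 0
G(1) = mex{} = 0
G(2) = mex{0} = 1
G(3) = mex{0} = 1
G(4) = mex{1,0} = 2
G(5) = mex{1,0} = 2
G(6) = mex{2,1} = 0
G(7) = mex{2,1,0} = 3
G(8) = mex{0,2,0} = 1
G(9) = mex{3,2,1} = 0
G(10) = mex{1,0,1} = 2
G(11) = mex{0,3,2} = 1
G(12) = mex{2,1,2} = 0
G(13) = mex{1,0,0} = 2
G(14) = mex{0,2,3} = 1
G(15) = mex{2,1,1} = 0
G(16) = mex{1,0,0} = 2
G(17) = mex{0,2,2} = 1
G(18) = mex{2,1,1} = 0
G(19) = mex{1,0,0} = 2
G(20) = mex{0,2,2} = 1
G(21) = mex{2,1,1} = 0

0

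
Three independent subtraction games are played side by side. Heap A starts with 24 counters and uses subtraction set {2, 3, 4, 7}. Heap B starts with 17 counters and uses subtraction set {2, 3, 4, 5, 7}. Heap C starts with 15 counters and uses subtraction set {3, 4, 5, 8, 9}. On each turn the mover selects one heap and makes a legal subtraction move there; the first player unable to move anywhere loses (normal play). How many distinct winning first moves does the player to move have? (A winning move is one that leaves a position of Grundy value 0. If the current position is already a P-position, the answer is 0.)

1

Heap A, S = {2, 3, 4, 7}:
n :  0  1  2  3  4  5  6  7  8  9 10 11 12 13 14 15 16 17 18 19 20 21 22 23 24
G :  0  0  1  1  2  2  0  3  1  4  2  0  0  1  1  2  2  0  3  1  4  2  0  0  1
G_A(24) = 1.
Heap B, S = {2, 3, 4, 5, 7}:
n :  0  1  2  3  4  5  6  7  8  9 10 11 12 13 14 15 16 17
G :  0  0  1  1  2  2  3  3  4  0  0  1  1  2  2  3  3  4
G_B(17) = 4.
Heap C, S = {3, 4, 5, 8, 9}:
G(0) = 0
G(1) = mex{} = 0
G(2) = mex{} = 0
G(3) = mex{0} = 1
G(4) = mex{0,0} = 1
G(5) = mex{0,0,0} = 1
G(6) = mex{1,0,0} = 2
G(7) = mex{1,1,0} = 2
G(8) = mex{1,1,1,0} = 2
G(9) = mex{2,1,1,0,0} = 3
G(10) = mex{2,2,1,0,0} = 3
G(11) = mex{2,2,2,1,0} = 3
G(12) = mex{3,2,2,1,1} = 0
G(13) = mex{3,3,2,1,1} = 0
G(14) = mex{3,3,3,2,1} = 0
G(15) = mex{0,3,3,2,2} = 1
G_C(15) = 1.
Combined Grundy value = 1 ⊕ 4 ⊕ 1 = 4.
A winning move leaves total XOR = 0, i.e. changes one component's Grundy value g to g ⊕ X where X is the current total.
Heap A: need g' = 1⊕4 = 5. Options: 24−2→G=0, 24−3→G=2, 24−4→G=4, 24−7→G=0. Hits: 0.
Heap B: need g' = 4⊕4 = 0. Options: 17−2→G=3, 17−3→G=2, 17−4→G=2, 17−5→G=1, 17−7→G=0. Hits: 1.
Heap C: need g' = 1⊕4 = 5. Options: 15−3→G=0, 15−4→G=3, 15−5→G=3, 15−8→G=2, 15−9→G=2. Hits: 0.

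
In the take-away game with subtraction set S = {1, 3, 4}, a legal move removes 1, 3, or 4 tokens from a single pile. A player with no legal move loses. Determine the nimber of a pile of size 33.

3

G(0) = 0
G(1) = mex{0} = 1
G(2) = mex{1} = 0
G(3) = mex{0,0} = 1
G(4) = mex{1,1,0} = 2
G(5) = mex{2,0,1} = 3
G(6) = mex{3,1,0} = 2
G(7) = mex{2,2,1} = 0
G(8) = mex{0,3,2} = 1
G(9) = mex{1,2,3} = 0
G(10) = mex{0,0,2} = 1
G(11) = mex{1,1,0} = 2
G(12) = mex{2,0,1} = 3
G(13) = mex{3,1,0} = 2
G(14) = mex{2,2,1} = 0
G(15) = mex{0,3,2} = 1
G(16) = mex{1,2,3} = 0
G(17) = mex{0,0,2} = 1
G(18) = mex{1,1,0} = 2
G(19) = mex{2,0,1} = 3
G(20) = mex{3,1,0} = 2
G(21) = mex{2,2,1} = 0
G(22) = mex{0,3,2} = 1
G(23) = mex{1,2,3} = 0
G(24) = mex{0,0,2} = 1
G(25) = mex{1,1,0} = 2
G(26) = mex{2,0,1} = 3
G(27) = mex{3,1,0} = 2
G(28) = mex{2,2,1} = 0
G(29) = mex{0,3,2} = 1
G(30) = mex{1,2,3} = 0
G(31) = mex{0,0,2} = 1
G(32) = mex{1,1,0} = 2
G(33) = mex{2,0,1} = 3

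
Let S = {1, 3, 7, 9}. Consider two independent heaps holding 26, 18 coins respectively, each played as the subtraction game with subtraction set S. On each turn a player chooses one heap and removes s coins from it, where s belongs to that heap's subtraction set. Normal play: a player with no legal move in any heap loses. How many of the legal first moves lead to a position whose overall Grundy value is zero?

0

All heaps use S = {1, 3, 7, 9}:
G(0) = 0
G(1) = mex{0} = 1
G(2) = mex{1} = 0
G(3) = mex{0,0} = 1
G(4) = mex{1,1} = 0
G(5) = mex{0,0} = 1
G(6) = mex{1,1} = 0
G(7) = mex{0,0,0} = 1
G(8) = mex{1,1,1} = 0
G(9) = mex{0,0,0,0} = 1
G(10) = mex{1,1,1,1} = 0
G(11) = mex{0,0,0,0} = 1
G(12) = mex{1,1,1,1} = 0
G(13) = mex{0,0,0,0} = 1
G(14) = mex{1,1,1,1} = 0
G(15) = mex{0,0,0,0} = 1
G(16) = mex{1,1,1,1} = 0
G(17) = mex{0,0,0,0} = 1
G(18) = mex{1,1,1,1} = 0
G(19) = mex{0,0,0,0} = 1
G(20) = mex{1,1,1,1} = 0
G(21) = mex{0,0,0,0} = 1
G(22) = mex{1,1,1,1} = 0
G(23) = mex{0,0,0,0} = 1
G(24) = mex{1,1,1,1} = 0
G(25) = mex{0,0,0,0} = 1
G(26) = mex{1,1,1,1} = 0
Heap A: G(26) = 0.
Heap B: G(18) = 0.
Combined Grundy value = 0 ⊕ 0 = 0.
A winning move leaves total XOR = 0, i.e. changes one component's Grundy value g to g ⊕ X where X is the current total.
Heap A: target g' = 0⊕0 = 0, but every legal move changes the Grundy value (mex property), so 0 moves.
Heap B: target g' = 0⊕0 = 0, but every legal move changes the Grundy value (mex property), so 0 moves.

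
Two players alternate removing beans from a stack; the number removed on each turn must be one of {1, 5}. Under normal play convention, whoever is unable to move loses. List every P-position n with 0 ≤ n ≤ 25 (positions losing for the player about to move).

0, 2, 4, 6, 8, 10, 12, 14, 16, 18, 20, 22, 24

G(0) = 0
G(1) = mex{0} = 1
G(2) = mex{1} = 0
G(3) = mex{0} = 1
G(4) = mex{1} = 0
G(5) = mex{0,0} = 1
G(6) = mex{1,1} = 0
G(7) = mex{0,0} = 1
G(8) = mex{1,1} = 0
G(9) = mex{0,0} = 1
G(10) = mex{1,1} = 0
G(11) = mex{0,0} = 1
G(12) = mex{1,1} = 0
G(13) = mex{0,0} = 1
G(14) = mex{1,1} = 0
G(15) = mex{0,0} = 1
G(16) = mex{1,1} = 0
G(17) = mex{0,0} = 1
G(18) = mex{1,1} = 0
G(19) = mex{0,0} = 1
G(20) = mex{1,1} = 0
G(21) = mex{0,0} = 1
G(22) = mex{1,1} = 0
G(23) = mex{0,0} = 1
G(24) = mex{1,1} = 0
G(25) = mex{0,0} = 1
P-positions are exactly the n with G(n) = 0.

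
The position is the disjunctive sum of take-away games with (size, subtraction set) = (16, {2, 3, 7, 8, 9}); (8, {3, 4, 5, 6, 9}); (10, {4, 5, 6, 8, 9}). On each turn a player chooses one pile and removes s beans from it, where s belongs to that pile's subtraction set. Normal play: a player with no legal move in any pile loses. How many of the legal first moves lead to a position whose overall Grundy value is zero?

0

Pile A, S = {2, 3, 7, 8, 9}:
n :  0  1  2  3  4  5  6  7  8  9 10 11 12 13 14 15 16
G :  0  0  1  1  2  0  0  1  1  2  2  0  3  1  2  2  0
G_A(16) = 0.
Pile B, S = {3, 4, 5, 6, 9}:
n : 0 1 2 3 4 5 6 7 8
G : 0 0 0 1 1 1 2 2 2
G_B(8) = 2.
Pile C, S = {4, 5, 6, 8, 9}:
n :  0  1  2  3  4  5  6  7  8  9 10
G :  0  0  0  0  1  1  1  1  2  2  2
G_C(10) = 2.
Combined Grundy value = 0 ⊕ 2 ⊕ 2 = 0.
A winning move leaves total XOR = 0, i.e. changes one component's Grundy value g to g ⊕ X where X is the current total.
Pile A: target g' = 0⊕0 = 0, but every legal move changes the Grundy value (mex property), so 0 moves.
Pile B: target g' = 2⊕0 = 2, but every legal move changes the Grundy value (mex property), so 0 moves.
Pile C: target g' = 2⊕0 = 2, but every legal move changes the Grundy value (mex property), so 0 moves.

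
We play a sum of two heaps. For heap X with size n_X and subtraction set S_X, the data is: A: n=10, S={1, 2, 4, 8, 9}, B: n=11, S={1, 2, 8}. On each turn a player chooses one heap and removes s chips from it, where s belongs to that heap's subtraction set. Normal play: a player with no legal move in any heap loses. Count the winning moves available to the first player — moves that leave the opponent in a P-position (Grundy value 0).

Heap A, S = {1, 2, 4, 8, 9}:
n :  0  1  2  3  4  5  6  7  8  9 10
G :  0  1  2  0  1  2  0  1  2  3  4
G_A(10) = 4.
Heap B, S = {1, 2, 8}:
G(0) = 0
G(1) = mex{0} = 1
G(2) = mex{1,0} = 2
G(3) = mex{2,1} = 0
G(4) = mex{0,2} = 1
G(5) = mex{1,0} = 2
G(6) = mex{2,1} = 0
G(7) = mex{0,2} = 1
G(8) = mex{1,0,0} = 2
G(9) = mex{2,1,1} = 0
G(10) = mex{0,2,2} = 1
G(11) = mex{1,0,0} = 2
G_B(11) = 2.
Combined Grundy value = 4 ⊕ 2 = 6.
A winning move leaves total XOR = 0, i.e. changes one component's Grundy value g to g ⊕ X where X is the current total.
Heap A: need g' = 4⊕6 = 2. Options: 10−1→G=3, 10−2→G=2, 10−4→G=0, 10−8→G=2, 10−9→G=1. Hits: 2.
Heap B: need g' = 2⊕6 = 4. Options: 11−1→G=1, 11−2→G=0, 11−8→G=0. Hits: 0.

2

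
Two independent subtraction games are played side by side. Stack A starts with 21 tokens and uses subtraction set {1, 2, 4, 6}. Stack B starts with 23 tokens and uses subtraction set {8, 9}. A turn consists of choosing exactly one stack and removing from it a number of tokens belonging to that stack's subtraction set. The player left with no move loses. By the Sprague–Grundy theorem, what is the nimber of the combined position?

2

Stack A, S = {1, 2, 4, 6}:
G(0) = 0
G(1) = mex{0} = 1
G(2) = mex{1,0} = 2
G(3) = mex{2,1} = 0
G(4) = mex{0,2,0} = 1
G(5) = mex{1,0,1} = 2
G(6) = mex{2,1,2,0} = 3
G(7) = mex{3,2,0,1} = 4
G(8) = mex{4,3,1,2} = 0
G(9) = mex{0,4,2,0} = 1
G(10) = mex{1,0,3,1} = 2
G(11) = mex{2,1,4,2} = 0
G(12) = mex{0,2,0,3} = 1
G(13) = mex{1,0,1,4} = 2
G(14) = mex{2,1,2,0} = 3
G(15) = mex{3,2,0,1} = 4
G(16) = mex{4,3,1,2} = 0
G(17) = mex{0,4,2,0} = 1
G(18) = mex{1,0,3,1} = 2
G(19) = mex{2,1,4,2} = 0
G(20) = mex{0,2,0,3} = 1
G(21) = mex{1,0,1,4} = 2
G_A(21) = 2.
Stack B, S = {8, 9}:
G(0) = 0
G(1) = mex{} = 0
G(2) = mex{} = 0
G(3) = mex{} = 0
G(4) = mex{} = 0
G(5) = mex{} = 0
G(6) = mex{} = 0
G(7) = mex{} = 0
G(8) = mex{0} = 1
G(9) = mex{0,0} = 1
G(10) = mex{0,0} = 1
G(11) = mex{0,0} = 1
G(12) = mex{0,0} = 1
G(13) = mex{0,0} = 1
G(14) = mex{0,0} = 1
G(15) = mex{0,0} = 1
G(16) = mex{1,0} = 2
G(17) = mex{1,1} = 0
G(18) = mex{1,1} = 0
G(19) = mex{1,1} = 0
G(20) = mex{1,1} = 0
G(21) = mex{1,1} = 0
G(22) = mex{1,1} = 0
G(23) = mex{1,1} = 0
G_B(23) = 0.
Combined Grundy value = 2 ⊕ 0 = 2.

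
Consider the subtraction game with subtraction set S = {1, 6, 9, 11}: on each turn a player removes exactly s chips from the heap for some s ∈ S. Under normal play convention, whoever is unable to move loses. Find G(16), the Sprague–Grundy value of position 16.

2

n :  0  1  2  3  4  5  6  7  8  9 10 11 12 13 14 15 16
G :  0  1  0  1  0  1  2  0  1  2  3  2  0  1  0  1  2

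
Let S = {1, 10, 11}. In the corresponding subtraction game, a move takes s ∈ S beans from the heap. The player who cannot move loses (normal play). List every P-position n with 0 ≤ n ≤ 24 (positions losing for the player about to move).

0, 2, 4, 6, 8, 20, 22, 24

n :  0  1  2  3  4  5  6  7  8  9 10 11 12 13 14 15 16 17 18 19 20 21 22 23 24
G :  0  1  0  1  0  1  0  1  0  1  2  3  2  3  2  3  2  3  2  3  0  1  0  1  0
P-positions are exactly the n with G(n) = 0.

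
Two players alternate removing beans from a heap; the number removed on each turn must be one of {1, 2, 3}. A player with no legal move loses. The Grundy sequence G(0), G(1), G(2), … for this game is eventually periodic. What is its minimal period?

4

G(0) = 0
G(1) = mex{0} = 1
G(2) = mex{1,0} = 2
G(3) = mex{2,1,0} = 3
G(4) = mex{3,2,1} = 0
G(5) = mex{0,3,2} = 1
G(6) = mex{1,0,3} = 2
G(7) = mex{2,1,0} = 3
G(8) = mex{3,2,1} = 0
G(9) = mex{0,3,2} = 1
G(10) = mex{1,0,3} = 2
G(11) = mex{2,1,0} = 3
G(12) = mex{3,2,1} = 0
G(13) = mex{0,3,2} = 1
G(14) = mex{1,0,3} = 2
G(n+4) = G(n) holds for n = 0,…,2 (a full window of length max(S) = 3), so the sequence is purely periodic with period 4.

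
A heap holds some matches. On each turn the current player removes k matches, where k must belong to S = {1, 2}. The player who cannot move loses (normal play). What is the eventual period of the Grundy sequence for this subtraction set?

3

n :  0  1  2  3  4  5  6  7  8  9 10 11 12 13 14
G :  0  1  2  0  1  2  0  1  2  0  1  2  0  1  2
G(n+3) = G(n) holds for n = 0,…,1 (a full window of length max(S) = 2), so the sequence is purely periodic with period 3.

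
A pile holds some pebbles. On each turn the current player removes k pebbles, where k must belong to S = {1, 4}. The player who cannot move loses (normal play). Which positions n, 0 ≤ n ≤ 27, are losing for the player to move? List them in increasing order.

0, 2, 5, 7, 10, 12, 15, 17, 20, 22, 25, 27

G(0) = 0
G(1) = mex{0} = 1
G(2) = mex{1} = 0
G(3) = mex{0} = 1
G(4) = mex{1,0} = 2
G(5) = mex{2,1} = 0
G(6) = mex{0,0} = 1
G(7) = mex{1,1} = 0
G(8) = mex{0,2} = 1
G(9) = mex{1,0} = 2
G(10) = mex{2,1} = 0
G(11) = mex{0,0} = 1
G(12) = mex{1,1} = 0
G(13) = mex{0,2} = 1
G(14) = mex{1,0} = 2
G(15) = mex{2,1} = 0
G(16) = mex{0,0} = 1
G(17) = mex{1,1} = 0
G(18) = mex{0,2} = 1
G(19) = mex{1,0} = 2
G(20) = mex{2,1} = 0
G(21) = mex{0,0} = 1
G(22) = mex{1,1} = 0
G(23) = mex{0,2} = 1
G(24) = mex{1,0} = 2
G(25) = mex{2,1} = 0
G(26) = mex{0,0} = 1
G(27) = mex{1,1} = 0
P-positions are exactly the n with G(n) = 0.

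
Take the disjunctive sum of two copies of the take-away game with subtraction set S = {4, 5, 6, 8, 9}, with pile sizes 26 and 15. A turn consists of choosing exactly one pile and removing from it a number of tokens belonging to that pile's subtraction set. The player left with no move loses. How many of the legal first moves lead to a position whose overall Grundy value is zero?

All piles use S = {4, 5, 6, 8, 9}:
n :  0  1  2  3  4  5  6  7  8  9 10 11 12 13 14 15 16 17 18 19 20 21 22 23 24 25 26
G :  0  0  0  0  1  1  1  1  2  2  2  2  3  0  0  0  0  1  1  1  1  2  2  2  2  3  0
Pile A: G(26) = 0.
Pile B: G(15) = 0.
Combined Grundy value = 0 ⊕ 0 = 0.
A winning move leaves total XOR = 0, i.e. changes one component's Grundy value g to g ⊕ X where X is the current total.
Pile A: target g' = 0⊕0 = 0, but every legal move changes the Grundy value (mex property), so 0 moves.
Pile B: target g' = 0⊕0 = 0, but every legal move changes the Grundy value (mex property), so 0 moves.

0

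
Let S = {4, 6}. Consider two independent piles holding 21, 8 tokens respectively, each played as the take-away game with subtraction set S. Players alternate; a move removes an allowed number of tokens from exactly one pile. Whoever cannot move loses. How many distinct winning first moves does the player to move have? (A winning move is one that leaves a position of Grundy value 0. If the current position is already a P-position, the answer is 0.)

1

All piles use S = {4, 6}:
n :  0  1  2  3  4  5  6  7  8  9 10 11 12 13 14 15 16 17 18 19 20 21
G :  0  0  0  0  1  1  1  1  2  2  0  0  0  0  1  1  1  1  2  2  0  0
Pile A: G(21) = 0.
Pile B: G(8) = 2.
Combined Grundy value = 0 ⊕ 2 = 2.
A winning move leaves total XOR = 0, i.e. changes one component's Grundy value g to g ⊕ X where X is the current total.
Pile A: need g' = 0⊕2 = 2. Options: 21−4→G=1, 21−6→G=1. Hits: 0.
Pile B: need g' = 2⊕2 = 0. Options: 8−4→G=1, 8−6→G=0. Hits: 1.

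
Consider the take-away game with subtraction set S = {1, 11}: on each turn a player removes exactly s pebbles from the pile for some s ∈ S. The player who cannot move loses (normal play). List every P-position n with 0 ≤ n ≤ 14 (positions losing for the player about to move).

0, 2, 4, 6, 8, 10, 12, 14

G(0) = 0
G(1) = mex{0} = 1
G(2) = mex{1} = 0
G(3) = mex{0} = 1
G(4) = mex{1} = 0
G(5) = mex{0} = 1
G(6) = mex{1} = 0
G(7) = mex{0} = 1
G(8) = mex{1} = 0
G(9) = mex{0} = 1
G(10) = mex{1} = 0
G(11) = mex{0,0} = 1
G(12) = mex{1,1} = 0
G(13) = mex{0,0} = 1
G(14) = mex{1,1} = 0
P-positions are exactly the n with G(n) = 0.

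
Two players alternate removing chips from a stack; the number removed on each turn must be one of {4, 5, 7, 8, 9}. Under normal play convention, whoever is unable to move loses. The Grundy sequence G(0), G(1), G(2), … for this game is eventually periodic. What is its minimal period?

n :  0  1  2  3  4  5  6  7  8  9 10 11 12 13 14 15 16 17 18 19 20 21 22 23 24 25 26 27
G :  0  0  0  0  1  1  1  1  2  2  2  2  3  0  0  0  0  1  1  1  1  2  2  2  2  3  0  0
G(n+13) = G(n) holds for n = 0,…,8 (a full window of length max(S) = 9), so the sequence is purely periodic with period 13.

13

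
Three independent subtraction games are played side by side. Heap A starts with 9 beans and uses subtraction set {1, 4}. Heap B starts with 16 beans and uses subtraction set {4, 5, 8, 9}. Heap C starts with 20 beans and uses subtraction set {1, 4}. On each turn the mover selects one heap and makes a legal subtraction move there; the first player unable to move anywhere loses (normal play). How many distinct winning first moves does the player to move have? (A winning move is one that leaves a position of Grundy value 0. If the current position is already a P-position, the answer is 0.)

Heap A, S = {1, 4}:
n : 0 1 2 3 4 5 6 7 8 9
G : 0 1 0 1 2 0 1 0 1 2
G_A(9) = 2.
Heap B, S = {4, 5, 8, 9}:
n :  0  1  2  3  4  5  6  7  8  9 10 11 12 13 14 15 16
G :  0  0  0  0  1  1  1  1  2  2  2  2  3  0  0  0  0
G_B(16) = 0.
Heap C, S = {1, 4}:
n :  0  1  2  3  4  5  6  7  8  9 10 11 12 13 14 15 16 17 18 19 20
G :  0  1  0  1  2  0  1  0  1  2  0  1  0  1  2  0  1  0  1  2  0
G_C(20) = 0.
Combined Grundy value = 2 ⊕ 0 ⊕ 0 = 2.
A winning move leaves total XOR = 0, i.e. changes one component's Grundy value g to g ⊕ X where X is the current total.
Heap A: need g' = 2⊕2 = 0. Options: 9−1→G=1, 9−4→G=0. Hits: 1.
Heap B: need g' = 0⊕2 = 2. Options: 16−4→G=3, 16−5→G=2, 16−8→G=2, 16−9→G=1. Hits: 2.
Heap C: need g' = 0⊕2 = 2. Options: 20−1→G=2, 20−4→G=1. Hits: 1.

4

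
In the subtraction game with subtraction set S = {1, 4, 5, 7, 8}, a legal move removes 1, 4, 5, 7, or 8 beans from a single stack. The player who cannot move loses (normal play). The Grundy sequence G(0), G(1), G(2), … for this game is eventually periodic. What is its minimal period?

G(0) = 0
G(1) = mex{0} = 1
G(2) = mex{1} = 0
G(3) = mex{0} = 1
G(4) = mex{1,0} = 2
G(5) = mex{2,1,0} = 3
G(6) = mex{3,0,1} = 2
G(7) = mex{2,1,0,0} = 3
G(8) = mex{3,2,1,1,0} = 4
G(9) = mex{4,3,2,0,1} = 5
G(10) = mex{5,2,3,1,0} = 4
G(11) = mex{4,3,2,2,1} = 0
G(12) = mex{0,4,3,3,2} = 1
G(13) = mex{1,5,4,2,3} = 0
G(14) = mex{0,4,5,3,2} = 1
G(15) = mex{1,0,4,4,3} = 2
G(16) = mex{2,1,0,5,4} = 3
G(17) = mex{3,0,1,4,5} = 2
G(18) = mex{2,1,0,0,4} = 3
G(19) = mex{3,2,1,1,0} = 4
G(20) = mex{4,3,2,0,1} = 5
G(21) = mex{5,2,3,1,0} = 4
G(22) = mex{4,3,2,2,1} = 0
G(23) = mex{0,4,3,3,2} = 1
G(n+11) = G(n) holds for n = 0,…,7 (a full window of length max(S) = 8), so the sequence is purely periodic with period 11.

11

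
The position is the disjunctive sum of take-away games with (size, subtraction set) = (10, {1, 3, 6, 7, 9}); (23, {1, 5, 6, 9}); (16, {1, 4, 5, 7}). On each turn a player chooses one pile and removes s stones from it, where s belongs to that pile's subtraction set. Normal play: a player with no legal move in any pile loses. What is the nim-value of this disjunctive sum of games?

Pile A, S = {1, 3, 6, 7, 9}:
n :  0  1  2  3  4  5  6  7  8  9 10
G :  0  1  0  1  0  1  2  3  2  3  2
G_A(10) = 2.
Pile B, S = {1, 5, 6, 9}:
G(0) = 0
G(1) = mex{0} = 1
G(2) = mex{1} = 0
G(3) = mex{0} = 1
G(4) = mex{1} = 0
G(5) = mex{0,0} = 1
G(6) = mex{1,1,0} = 2
G(7) = mex{2,0,1} = 3
G(8) = mex{3,1,0} = 2
G(9) = mex{2,0,1,0} = 3
G(10) = mex{3,1,0,1} = 2
G(11) = mex{2,2,1,0} = 3
G(12) = mex{3,3,2,1} = 0
G(13) = mex{0,2,3,0} = 1
G(14) = mex{1,3,2,1} = 0
G(15) = mex{0,2,3,2} = 1
G(16) = mex{1,3,2,3} = 0
G(17) = mex{0,0,3,2} = 1
G(18) = mex{1,1,0,3} = 2
G(19) = mex{2,0,1,2} = 3
G(20) = mex{3,1,0,3} = 2
G(21) = mex{2,0,1,0} = 3
G(22) = mex{3,1,0,1} = 2
G(23) = mex{2,2,1,0} = 3
G_B(23) = 3.
Pile C, S = {1, 4, 5, 7}:
n :  0  1  2  3  4  5  6  7  8  9 10 11 12 13 14 15 16
G :  0  1  0  1  2  3  2  3  0  1  0  1  2  3  2  3  0
G_C(16) = 0.
Combined Grundy value = 2 ⊕ 3 ⊕ 0 = 1.

1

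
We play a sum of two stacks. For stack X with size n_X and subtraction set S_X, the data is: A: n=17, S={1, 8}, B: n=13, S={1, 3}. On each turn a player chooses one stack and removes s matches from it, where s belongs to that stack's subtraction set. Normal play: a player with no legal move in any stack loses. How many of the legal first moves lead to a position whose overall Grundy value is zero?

Stack A, S = {1, 8}:
n :  0  1  2  3  4  5  6  7  8  9 10 11 12 13 14 15 16 17
G :  0  1  0  1  0  1  0  1  2  0  1  0  1  0  1  0  1  2
G_A(17) = 2.
Stack B, S = {1, 3}:
G(0) = 0
G(1) = mex{0} = 1
G(2) = mex{1} = 0
G(3) = mex{0,0} = 1
G(4) = mex{1,1} = 0
G(5) = mex{0,0} = 1
G(6) = mex{1,1} = 0
G(7) = mex{0,0} = 1
G(8) = mex{1,1} = 0
G(9) = mex{0,0} = 1
G(10) = mex{1,1} = 0
G(11) = mex{0,0} = 1
G(12) = mex{1,1} = 0
G(13) = mex{0,0} = 1
G_B(13) = 1.
Combined Grundy value = 2 ⊕ 1 = 3.
A winning move leaves total XOR = 0, i.e. changes one component's Grundy value g to g ⊕ X where X is the current total.
Stack A: need g' = 2⊕3 = 1. Options: 17−1→G=1, 17−8→G=0. Hits: 1.
Stack B: need g' = 1⊕3 = 2. Options: 13−1→G=0, 13−3→G=0. Hits: 0.

1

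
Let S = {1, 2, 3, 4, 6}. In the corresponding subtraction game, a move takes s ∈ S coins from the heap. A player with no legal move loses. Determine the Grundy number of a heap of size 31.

1

n :  0  1  2  3  4  5  6  7  8  9 10 11 12 13 14 15 16 17 18 19 20 21 22 23 24 25 26 27 28 29 30 31
G :  0  1  2  3  4  0  1  2  3  4  0  1  2  3  4  0  1  2  3  4  0  1  2  3  4  0  1  2  3  4  0  1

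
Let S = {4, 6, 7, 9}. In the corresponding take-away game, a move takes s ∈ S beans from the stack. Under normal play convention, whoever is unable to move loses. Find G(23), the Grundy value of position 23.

n :  0  1  2  3  4  5  6  7  8  9 10 11 12 13 14 15 16 17 18 19 20 21 22 23
G :  0  0  0  0  1  1  1  1  2  2  2  2  3  0  0  0  0  1  1  1  1  2  2  2

2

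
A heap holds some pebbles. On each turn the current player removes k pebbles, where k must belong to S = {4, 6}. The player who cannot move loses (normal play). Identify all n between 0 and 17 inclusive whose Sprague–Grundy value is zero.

n :  0  1  2  3  4  5  6  7  8  9 10 11 12 13 14 15 16 17
G :  0  0  0  0  1  1  1  1  2  2  0  0  0  0  1  1  1  1
P-positions are exactly the n with G(n) = 0.

0, 1, 2, 3, 10, 11, 12, 13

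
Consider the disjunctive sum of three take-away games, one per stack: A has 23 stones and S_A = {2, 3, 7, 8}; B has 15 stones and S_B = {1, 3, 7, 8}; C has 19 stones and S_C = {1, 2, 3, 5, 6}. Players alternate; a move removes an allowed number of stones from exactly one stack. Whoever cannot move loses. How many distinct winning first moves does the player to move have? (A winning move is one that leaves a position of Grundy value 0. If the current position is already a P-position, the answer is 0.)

5

Stack A, S = {2, 3, 7, 8}:
G(0) = 0
G(1) = mex{} = 0
G(2) = mex{0} = 1
G(3) = mex{0,0} = 1
G(4) = mex{1,0} = 2
G(5) = mex{1,1} = 0
G(6) = mex{2,1} = 0
G(7) = mex{0,2,0} = 1
G(8) = mex{0,0,0,0} = 1
G(9) = mex{1,0,1,0} = 2
G(10) = mex{1,1,1,1} = 0
G(11) = mex{2,1,2,1} = 0
G(12) = mex{0,2,0,2} = 1
G(13) = mex{0,0,0,0} = 1
G(14) = mex{1,0,1,0} = 2
G(15) = mex{1,1,1,1} = 0
G(16) = mex{2,1,2,1} = 0
G(17) = mex{0,2,0,2} = 1
G(18) = mex{0,0,0,0} = 1
G(19) = mex{1,0,1,0} = 2
G(20) = mex{1,1,1,1} = 0
G(21) = mex{2,1,2,1} = 0
G(22) = mex{0,2,0,2} = 1
G(23) = mex{0,0,0,0} = 1
G_A(23) = 1.
Stack B, S = {1, 3, 7, 8}:
n :  0  1  2  3  4  5  6  7  8  9 10 11 12 13 14 15
G :  0  1  0  1  0  1  0  1  2  3  2  3  2  3  2  0
G_B(15) = 0.
Stack C, S = {1, 2, 3, 5, 6}:
G(0) = 0
G(1) = mex{0} = 1
G(2) = mex{1,0} = 2
G(3) = mex{2,1,0} = 3
G(4) = mex{3,2,1} = 0
G(5) = mex{0,3,2,0} = 1
G(6) = mex{1,0,3,1,0} = 2
G(7) = mex{2,1,0,2,1} = 3
G(8) = mex{3,2,1,3,2} = 0
G(9) = mex{0,3,2,0,3} = 1
G(10) = mex{1,0,3,1,0} = 2
G(11) = mex{2,1,0,2,1} = 3
G(12) = mex{3,2,1,3,2} = 0
G(13) = mex{0,3,2,0,3} = 1
G(14) = mex{1,0,3,1,0} = 2
G(15) = mex{2,1,0,2,1} = 3
G(16) = mex{3,2,1,3,2} = 0
G(17) = mex{0,3,2,0,3} = 1
G(18) = mex{1,0,3,1,0} = 2
G(19) = mex{2,1,0,2,1} = 3
G_C(19) = 3.
Combined Grundy value = 1 ⊕ 0 ⊕ 3 = 2.
A winning move leaves total XOR = 0, i.e. changes one component's Grundy value g to g ⊕ X where X is the current total.
Stack A: need g' = 1⊕2 = 3. Options: 23−2→G=0, 23−3→G=0, 23−7→G=0, 23−8→G=0. Hits: 0.
Stack B: need g' = 0⊕2 = 2. Options: 15−1→G=2, 15−3→G=2, 15−7→G=2, 15−8→G=1. Hits: 3.
Stack C: need g' = 3⊕2 = 1. Options: 19−1→G=2, 19−2→G=1, 19−3→G=0, 19−5→G=2, 19−6→G=1. Hits: 2.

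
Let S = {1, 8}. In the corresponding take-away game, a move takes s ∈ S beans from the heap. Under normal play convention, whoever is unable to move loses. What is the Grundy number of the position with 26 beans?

2

n :  0  1  2  3  4  5  6  7  8  9 10 11 12 13 14 15 16 17 18 19 20 21 22 23 24 25 26
G :  0  1  0  1  0  1  0  1  2  0  1  0  1  0  1  0  1  2  0  1  0  1  0  1  0  1  2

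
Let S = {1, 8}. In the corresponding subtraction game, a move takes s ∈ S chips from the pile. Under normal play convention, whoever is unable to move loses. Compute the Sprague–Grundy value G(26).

G(0) = 0
G(1) = mex{0} = 1
G(2) = mex{1} = 0
G(3) = mex{0} = 1
G(4) = mex{1} = 0
G(5) = mex{0} = 1
G(6) = mex{1} = 0
G(7) = mex{0} = 1
G(8) = mex{1,0} = 2
G(9) = mex{2,1} = 0
G(10) = mex{0,0} = 1
G(11) = mex{1,1} = 0
G(12) = mex{0,0} = 1
G(13) = mex{1,1} = 0
G(14) = mex{0,0} = 1
G(15) = mex{1,1} = 0
G(16) = mex{0,2} = 1
G(17) = mex{1,0} = 2
G(18) = mex{2,1} = 0
G(19) = mex{0,0} = 1
G(20) = mex{1,1} = 0
G(21) = mex{0,0} = 1
G(22) = mex{1,1} = 0
G(23) = mex{0,0} = 1
G(24) = mex{1,1} = 0
G(25) = mex{0,2} = 1
G(26) = mex{1,0} = 2

2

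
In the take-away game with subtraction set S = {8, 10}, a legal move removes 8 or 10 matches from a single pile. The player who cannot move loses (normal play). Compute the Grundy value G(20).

G(0) = 0
G(1) = mex{} = 0
G(2) = mex{} = 0
G(3) = mex{} = 0
G(4) = mex{} = 0
G(5) = mex{} = 0
G(6) = mex{} = 0
G(7) = mex{} = 0
G(8) = mex{0} = 1
G(9) = mex{0} = 1
G(10) = mex{0,0} = 1
G(11) = mex{0,0} = 1
G(12) = mex{0,0} = 1
G(13) = mex{0,0} = 1
G(14) = mex{0,0} = 1
G(15) = mex{0,0} = 1
G(16) = mex{1,0} = 2
G(17) = mex{1,0} = 2
G(18) = mex{1,1} = 0
G(19) = mex{1,1} = 0
G(20) = mex{1,1} = 0

0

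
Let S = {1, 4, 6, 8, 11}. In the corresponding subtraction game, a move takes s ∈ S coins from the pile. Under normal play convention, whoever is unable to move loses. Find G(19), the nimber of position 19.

G(0) = 0
G(1) = mex{0} = 1
G(2) = mex{1} = 0
G(3) = mex{0} = 1
G(4) = mex{1,0} = 2
G(5) = mex{2,1} = 0
G(6) = mex{0,0,0} = 1
G(7) = mex{1,1,1} = 0
G(8) = mex{0,2,0,0} = 1
G(9) = mex{1,0,1,1} = 2
G(10) = mex{2,1,2,0} = 3
G(11) = mex{3,0,0,1,0} = 2
G(12) = mex{2,1,1,2,1} = 0
G(13) = mex{0,2,0,0,0} = 1
G(14) = mex{1,3,1,1,1} = 0
G(15) = mex{0,2,2,0,2} = 1
G(16) = mex{1,0,3,1,0} = 2
G(17) = mex{2,1,2,2,1} = 0
G(18) = mex{0,0,0,3,0} = 1
G(19) = mex{1,1,1,2,1} = 0

0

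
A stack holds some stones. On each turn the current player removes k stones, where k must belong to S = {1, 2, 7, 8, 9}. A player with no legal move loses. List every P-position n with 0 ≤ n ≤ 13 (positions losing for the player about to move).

n :  0  1  2  3  4  5  6  7  8  9 10 11 12 13
G :  0  1  2  0  1  2  0  1  2  3  4  5  3  4
P-positions are exactly the n with G(n) = 0.

0, 3, 6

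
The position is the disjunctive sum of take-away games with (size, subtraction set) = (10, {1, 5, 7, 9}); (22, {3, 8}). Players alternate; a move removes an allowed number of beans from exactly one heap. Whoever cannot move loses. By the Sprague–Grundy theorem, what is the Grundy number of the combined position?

0

Heap A, S = {1, 5, 7, 9}:
G(0) = 0
G(1) = mex{0} = 1
G(2) = mex{1} = 0
G(3) = mex{0} = 1
G(4) = mex{1} = 0
G(5) = mex{0,0} = 1
G(6) = mex{1,1} = 0
G(7) = mex{0,0,0} = 1
G(8) = mex{1,1,1} = 0
G(9) = mex{0,0,0,0} = 1
G(10) = mex{1,1,1,1} = 0
G_A(10) = 0.
Heap B, S = {3, 8}:
n :  0  1  2  3  4  5  6  7  8  9 10 11 12 13 14 15 16 17 18 19 20 21 22
G :  0  0  0  1  1  1  0  0  2  1  1  0  0  0  1  1  1  0  0  2  1  1  0
G_B(22) = 0.
Combined Grundy value = 0 ⊕ 0 = 0.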